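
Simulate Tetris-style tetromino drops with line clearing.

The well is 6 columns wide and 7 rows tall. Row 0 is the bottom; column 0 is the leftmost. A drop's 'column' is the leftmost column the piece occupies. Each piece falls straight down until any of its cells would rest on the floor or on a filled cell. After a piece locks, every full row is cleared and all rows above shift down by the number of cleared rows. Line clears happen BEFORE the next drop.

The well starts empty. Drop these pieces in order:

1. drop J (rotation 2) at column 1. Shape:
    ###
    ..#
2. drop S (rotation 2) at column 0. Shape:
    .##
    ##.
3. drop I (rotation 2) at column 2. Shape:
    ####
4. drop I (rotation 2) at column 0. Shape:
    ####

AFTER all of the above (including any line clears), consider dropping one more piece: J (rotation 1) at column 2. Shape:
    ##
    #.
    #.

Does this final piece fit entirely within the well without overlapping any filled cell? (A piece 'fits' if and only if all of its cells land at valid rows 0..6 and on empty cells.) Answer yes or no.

Answer: no

Derivation:
Drop 1: J rot2 at col 1 lands with bottom-row=0; cleared 0 line(s) (total 0); column heights now [0 2 2 2 0 0], max=2
Drop 2: S rot2 at col 0 lands with bottom-row=2; cleared 0 line(s) (total 0); column heights now [3 4 4 2 0 0], max=4
Drop 3: I rot2 at col 2 lands with bottom-row=4; cleared 0 line(s) (total 0); column heights now [3 4 5 5 5 5], max=5
Drop 4: I rot2 at col 0 lands with bottom-row=5; cleared 0 line(s) (total 0); column heights now [6 6 6 6 5 5], max=6
Test piece J rot1 at col 2 (width 2): heights before test = [6 6 6 6 5 5]; fits = False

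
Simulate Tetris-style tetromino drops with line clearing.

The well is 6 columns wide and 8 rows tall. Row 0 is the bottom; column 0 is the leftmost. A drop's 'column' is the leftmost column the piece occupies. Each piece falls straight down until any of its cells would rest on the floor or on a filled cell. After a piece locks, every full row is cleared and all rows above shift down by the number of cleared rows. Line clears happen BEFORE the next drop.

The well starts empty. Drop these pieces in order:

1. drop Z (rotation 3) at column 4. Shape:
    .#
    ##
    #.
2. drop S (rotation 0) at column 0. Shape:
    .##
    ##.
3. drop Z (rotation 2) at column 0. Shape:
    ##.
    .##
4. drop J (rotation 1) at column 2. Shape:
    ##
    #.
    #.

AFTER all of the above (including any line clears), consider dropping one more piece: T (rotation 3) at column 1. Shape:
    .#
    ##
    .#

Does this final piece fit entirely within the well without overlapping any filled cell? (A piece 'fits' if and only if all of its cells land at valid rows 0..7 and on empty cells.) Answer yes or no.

Drop 1: Z rot3 at col 4 lands with bottom-row=0; cleared 0 line(s) (total 0); column heights now [0 0 0 0 2 3], max=3
Drop 2: S rot0 at col 0 lands with bottom-row=0; cleared 0 line(s) (total 0); column heights now [1 2 2 0 2 3], max=3
Drop 3: Z rot2 at col 0 lands with bottom-row=2; cleared 0 line(s) (total 0); column heights now [4 4 3 0 2 3], max=4
Drop 4: J rot1 at col 2 lands with bottom-row=3; cleared 0 line(s) (total 0); column heights now [4 4 6 6 2 3], max=6
Test piece T rot3 at col 1 (width 2): heights before test = [4 4 6 6 2 3]; fits = False

Answer: no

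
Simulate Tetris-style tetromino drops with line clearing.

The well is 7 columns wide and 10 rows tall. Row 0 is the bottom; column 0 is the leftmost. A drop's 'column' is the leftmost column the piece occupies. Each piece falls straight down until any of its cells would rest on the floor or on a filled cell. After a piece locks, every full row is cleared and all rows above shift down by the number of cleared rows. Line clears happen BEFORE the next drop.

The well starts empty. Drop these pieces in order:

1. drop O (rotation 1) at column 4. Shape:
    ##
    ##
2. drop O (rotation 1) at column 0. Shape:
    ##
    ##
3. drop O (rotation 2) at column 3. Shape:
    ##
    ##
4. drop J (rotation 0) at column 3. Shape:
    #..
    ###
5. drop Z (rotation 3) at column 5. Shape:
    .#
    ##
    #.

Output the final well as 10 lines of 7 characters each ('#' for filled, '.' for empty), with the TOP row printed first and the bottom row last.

Answer: .......
.......
......#
.....##
...#.#.
...###.
...##..
...##..
##..##.
##..##.

Derivation:
Drop 1: O rot1 at col 4 lands with bottom-row=0; cleared 0 line(s) (total 0); column heights now [0 0 0 0 2 2 0], max=2
Drop 2: O rot1 at col 0 lands with bottom-row=0; cleared 0 line(s) (total 0); column heights now [2 2 0 0 2 2 0], max=2
Drop 3: O rot2 at col 3 lands with bottom-row=2; cleared 0 line(s) (total 0); column heights now [2 2 0 4 4 2 0], max=4
Drop 4: J rot0 at col 3 lands with bottom-row=4; cleared 0 line(s) (total 0); column heights now [2 2 0 6 5 5 0], max=6
Drop 5: Z rot3 at col 5 lands with bottom-row=5; cleared 0 line(s) (total 0); column heights now [2 2 0 6 5 7 8], max=8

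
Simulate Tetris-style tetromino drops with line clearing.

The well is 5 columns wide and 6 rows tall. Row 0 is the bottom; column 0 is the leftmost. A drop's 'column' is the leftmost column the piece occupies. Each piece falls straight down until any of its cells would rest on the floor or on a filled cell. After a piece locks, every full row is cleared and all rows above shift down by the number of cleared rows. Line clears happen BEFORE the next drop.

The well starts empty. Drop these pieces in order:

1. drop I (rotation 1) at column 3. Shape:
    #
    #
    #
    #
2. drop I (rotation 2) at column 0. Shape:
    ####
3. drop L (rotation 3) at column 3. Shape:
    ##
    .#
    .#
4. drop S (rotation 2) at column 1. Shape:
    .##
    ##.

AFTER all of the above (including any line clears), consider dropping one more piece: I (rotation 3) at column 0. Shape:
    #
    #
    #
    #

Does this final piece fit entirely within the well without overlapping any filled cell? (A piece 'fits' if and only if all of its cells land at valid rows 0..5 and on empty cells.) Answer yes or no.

Drop 1: I rot1 at col 3 lands with bottom-row=0; cleared 0 line(s) (total 0); column heights now [0 0 0 4 0], max=4
Drop 2: I rot2 at col 0 lands with bottom-row=4; cleared 0 line(s) (total 0); column heights now [5 5 5 5 0], max=5
Drop 3: L rot3 at col 3 lands with bottom-row=3; cleared 1 line(s) (total 1); column heights now [0 0 0 5 5], max=5
Drop 4: S rot2 at col 1 lands with bottom-row=4; cleared 0 line(s) (total 1); column heights now [0 5 6 6 5], max=6
Test piece I rot3 at col 0 (width 1): heights before test = [0 5 6 6 5]; fits = True

Answer: yes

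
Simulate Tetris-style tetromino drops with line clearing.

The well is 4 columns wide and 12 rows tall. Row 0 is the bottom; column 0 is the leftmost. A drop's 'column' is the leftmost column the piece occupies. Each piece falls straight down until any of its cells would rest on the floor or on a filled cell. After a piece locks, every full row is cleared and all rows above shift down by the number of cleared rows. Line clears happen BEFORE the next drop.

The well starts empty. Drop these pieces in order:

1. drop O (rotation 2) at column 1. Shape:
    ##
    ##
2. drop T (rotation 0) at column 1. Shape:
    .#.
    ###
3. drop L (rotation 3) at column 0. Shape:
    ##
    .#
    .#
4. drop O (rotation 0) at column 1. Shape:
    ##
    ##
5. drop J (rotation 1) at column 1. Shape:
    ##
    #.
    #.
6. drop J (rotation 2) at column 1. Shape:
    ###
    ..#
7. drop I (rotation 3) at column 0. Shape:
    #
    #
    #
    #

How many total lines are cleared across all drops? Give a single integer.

Answer: 0

Derivation:
Drop 1: O rot2 at col 1 lands with bottom-row=0; cleared 0 line(s) (total 0); column heights now [0 2 2 0], max=2
Drop 2: T rot0 at col 1 lands with bottom-row=2; cleared 0 line(s) (total 0); column heights now [0 3 4 3], max=4
Drop 3: L rot3 at col 0 lands with bottom-row=3; cleared 0 line(s) (total 0); column heights now [6 6 4 3], max=6
Drop 4: O rot0 at col 1 lands with bottom-row=6; cleared 0 line(s) (total 0); column heights now [6 8 8 3], max=8
Drop 5: J rot1 at col 1 lands with bottom-row=8; cleared 0 line(s) (total 0); column heights now [6 11 11 3], max=11
Drop 6: J rot2 at col 1 lands with bottom-row=10; cleared 0 line(s) (total 0); column heights now [6 12 12 12], max=12
Drop 7: I rot3 at col 0 lands with bottom-row=6; cleared 0 line(s) (total 0); column heights now [10 12 12 12], max=12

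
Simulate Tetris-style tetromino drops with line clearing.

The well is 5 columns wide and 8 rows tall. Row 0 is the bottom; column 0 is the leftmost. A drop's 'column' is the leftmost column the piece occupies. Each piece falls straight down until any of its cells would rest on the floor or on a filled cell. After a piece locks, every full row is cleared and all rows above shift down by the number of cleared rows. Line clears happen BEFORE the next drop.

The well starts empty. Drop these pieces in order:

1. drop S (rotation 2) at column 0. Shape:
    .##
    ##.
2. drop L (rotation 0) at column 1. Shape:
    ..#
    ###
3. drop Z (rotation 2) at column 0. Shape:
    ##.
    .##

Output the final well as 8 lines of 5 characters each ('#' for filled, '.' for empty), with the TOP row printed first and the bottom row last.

Answer: .....
.....
.....
##...
.###.
.###.
.##..
##...

Derivation:
Drop 1: S rot2 at col 0 lands with bottom-row=0; cleared 0 line(s) (total 0); column heights now [1 2 2 0 0], max=2
Drop 2: L rot0 at col 1 lands with bottom-row=2; cleared 0 line(s) (total 0); column heights now [1 3 3 4 0], max=4
Drop 3: Z rot2 at col 0 lands with bottom-row=3; cleared 0 line(s) (total 0); column heights now [5 5 4 4 0], max=5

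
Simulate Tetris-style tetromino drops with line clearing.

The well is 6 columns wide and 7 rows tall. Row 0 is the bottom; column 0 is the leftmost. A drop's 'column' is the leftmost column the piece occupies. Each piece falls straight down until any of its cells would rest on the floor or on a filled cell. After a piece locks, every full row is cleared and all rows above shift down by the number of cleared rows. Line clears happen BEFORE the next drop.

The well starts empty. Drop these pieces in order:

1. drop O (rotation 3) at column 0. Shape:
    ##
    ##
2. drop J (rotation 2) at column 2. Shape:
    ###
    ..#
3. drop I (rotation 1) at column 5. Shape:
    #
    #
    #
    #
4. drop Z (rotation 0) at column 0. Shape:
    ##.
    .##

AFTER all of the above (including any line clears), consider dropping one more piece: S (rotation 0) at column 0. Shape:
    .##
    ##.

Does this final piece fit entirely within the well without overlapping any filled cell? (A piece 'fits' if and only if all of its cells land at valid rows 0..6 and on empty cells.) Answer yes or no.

Answer: yes

Derivation:
Drop 1: O rot3 at col 0 lands with bottom-row=0; cleared 0 line(s) (total 0); column heights now [2 2 0 0 0 0], max=2
Drop 2: J rot2 at col 2 lands with bottom-row=0; cleared 0 line(s) (total 0); column heights now [2 2 2 2 2 0], max=2
Drop 3: I rot1 at col 5 lands with bottom-row=0; cleared 1 line(s) (total 1); column heights now [1 1 0 0 1 3], max=3
Drop 4: Z rot0 at col 0 lands with bottom-row=1; cleared 0 line(s) (total 1); column heights now [3 3 2 0 1 3], max=3
Test piece S rot0 at col 0 (width 3): heights before test = [3 3 2 0 1 3]; fits = True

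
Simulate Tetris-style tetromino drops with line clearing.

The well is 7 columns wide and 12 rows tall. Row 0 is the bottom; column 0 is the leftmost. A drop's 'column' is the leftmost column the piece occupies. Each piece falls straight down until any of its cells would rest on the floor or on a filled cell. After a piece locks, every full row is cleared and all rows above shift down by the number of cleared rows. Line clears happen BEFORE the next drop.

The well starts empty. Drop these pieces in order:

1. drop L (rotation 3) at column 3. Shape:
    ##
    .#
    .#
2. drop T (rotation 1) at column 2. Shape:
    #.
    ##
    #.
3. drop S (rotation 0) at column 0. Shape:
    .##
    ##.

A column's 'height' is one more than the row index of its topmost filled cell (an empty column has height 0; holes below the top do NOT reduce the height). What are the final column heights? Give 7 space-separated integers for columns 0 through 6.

Drop 1: L rot3 at col 3 lands with bottom-row=0; cleared 0 line(s) (total 0); column heights now [0 0 0 3 3 0 0], max=3
Drop 2: T rot1 at col 2 lands with bottom-row=2; cleared 0 line(s) (total 0); column heights now [0 0 5 4 3 0 0], max=5
Drop 3: S rot0 at col 0 lands with bottom-row=4; cleared 0 line(s) (total 0); column heights now [5 6 6 4 3 0 0], max=6

Answer: 5 6 6 4 3 0 0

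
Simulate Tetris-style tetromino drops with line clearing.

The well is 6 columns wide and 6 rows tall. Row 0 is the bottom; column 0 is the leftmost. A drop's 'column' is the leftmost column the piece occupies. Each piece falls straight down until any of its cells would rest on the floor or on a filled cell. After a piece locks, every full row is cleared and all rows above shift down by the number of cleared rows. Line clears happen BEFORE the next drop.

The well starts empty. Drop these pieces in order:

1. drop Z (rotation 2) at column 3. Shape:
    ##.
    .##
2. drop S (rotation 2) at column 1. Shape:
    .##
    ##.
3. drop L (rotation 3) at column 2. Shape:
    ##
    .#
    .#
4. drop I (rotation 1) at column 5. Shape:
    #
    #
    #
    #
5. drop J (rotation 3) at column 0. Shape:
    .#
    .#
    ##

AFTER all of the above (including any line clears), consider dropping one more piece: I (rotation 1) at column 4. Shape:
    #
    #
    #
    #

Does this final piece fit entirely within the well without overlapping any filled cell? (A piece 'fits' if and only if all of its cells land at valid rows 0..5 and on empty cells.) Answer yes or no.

Drop 1: Z rot2 at col 3 lands with bottom-row=0; cleared 0 line(s) (total 0); column heights now [0 0 0 2 2 1], max=2
Drop 2: S rot2 at col 1 lands with bottom-row=1; cleared 0 line(s) (total 0); column heights now [0 2 3 3 2 1], max=3
Drop 3: L rot3 at col 2 lands with bottom-row=3; cleared 0 line(s) (total 0); column heights now [0 2 6 6 2 1], max=6
Drop 4: I rot1 at col 5 lands with bottom-row=1; cleared 0 line(s) (total 0); column heights now [0 2 6 6 2 5], max=6
Drop 5: J rot3 at col 0 lands with bottom-row=2; cleared 0 line(s) (total 0); column heights now [3 5 6 6 2 5], max=6
Test piece I rot1 at col 4 (width 1): heights before test = [3 5 6 6 2 5]; fits = True

Answer: yes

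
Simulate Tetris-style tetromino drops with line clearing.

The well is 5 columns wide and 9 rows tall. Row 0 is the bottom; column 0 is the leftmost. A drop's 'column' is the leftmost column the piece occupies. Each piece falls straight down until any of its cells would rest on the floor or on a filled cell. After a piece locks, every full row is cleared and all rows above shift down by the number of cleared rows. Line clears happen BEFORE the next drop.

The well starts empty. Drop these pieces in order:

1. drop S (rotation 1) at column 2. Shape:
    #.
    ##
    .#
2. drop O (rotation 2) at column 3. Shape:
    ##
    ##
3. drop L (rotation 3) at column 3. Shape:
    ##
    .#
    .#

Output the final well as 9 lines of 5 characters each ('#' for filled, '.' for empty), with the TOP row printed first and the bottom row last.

Answer: .....
.....
...##
....#
....#
...##
..###
..##.
...#.

Derivation:
Drop 1: S rot1 at col 2 lands with bottom-row=0; cleared 0 line(s) (total 0); column heights now [0 0 3 2 0], max=3
Drop 2: O rot2 at col 3 lands with bottom-row=2; cleared 0 line(s) (total 0); column heights now [0 0 3 4 4], max=4
Drop 3: L rot3 at col 3 lands with bottom-row=4; cleared 0 line(s) (total 0); column heights now [0 0 3 7 7], max=7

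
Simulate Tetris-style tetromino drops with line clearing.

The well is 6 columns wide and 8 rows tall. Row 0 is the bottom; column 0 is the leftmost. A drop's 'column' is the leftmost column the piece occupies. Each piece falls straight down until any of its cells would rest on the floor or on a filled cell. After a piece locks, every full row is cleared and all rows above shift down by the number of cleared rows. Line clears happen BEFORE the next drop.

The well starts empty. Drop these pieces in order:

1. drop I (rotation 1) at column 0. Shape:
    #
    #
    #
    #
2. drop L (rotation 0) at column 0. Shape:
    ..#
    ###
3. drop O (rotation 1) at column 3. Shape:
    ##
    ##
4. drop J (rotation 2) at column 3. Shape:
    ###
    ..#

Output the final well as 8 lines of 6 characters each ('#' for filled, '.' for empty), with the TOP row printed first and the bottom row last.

Answer: ......
......
..#...
###...
#.....
#..###
#..###
#..##.

Derivation:
Drop 1: I rot1 at col 0 lands with bottom-row=0; cleared 0 line(s) (total 0); column heights now [4 0 0 0 0 0], max=4
Drop 2: L rot0 at col 0 lands with bottom-row=4; cleared 0 line(s) (total 0); column heights now [5 5 6 0 0 0], max=6
Drop 3: O rot1 at col 3 lands with bottom-row=0; cleared 0 line(s) (total 0); column heights now [5 5 6 2 2 0], max=6
Drop 4: J rot2 at col 3 lands with bottom-row=1; cleared 0 line(s) (total 0); column heights now [5 5 6 3 3 3], max=6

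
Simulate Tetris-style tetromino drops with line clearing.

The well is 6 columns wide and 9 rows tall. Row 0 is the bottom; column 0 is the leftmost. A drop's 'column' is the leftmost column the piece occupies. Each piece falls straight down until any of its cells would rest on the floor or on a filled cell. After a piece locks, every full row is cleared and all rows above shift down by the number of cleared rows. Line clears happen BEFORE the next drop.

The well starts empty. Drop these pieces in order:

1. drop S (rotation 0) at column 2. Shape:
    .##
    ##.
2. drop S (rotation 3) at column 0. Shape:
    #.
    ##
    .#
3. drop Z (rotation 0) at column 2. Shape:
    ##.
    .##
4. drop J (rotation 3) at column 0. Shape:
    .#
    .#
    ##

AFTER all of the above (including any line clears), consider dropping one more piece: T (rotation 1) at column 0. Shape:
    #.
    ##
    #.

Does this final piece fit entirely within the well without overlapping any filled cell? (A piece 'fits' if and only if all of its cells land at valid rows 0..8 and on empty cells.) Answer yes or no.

Answer: yes

Derivation:
Drop 1: S rot0 at col 2 lands with bottom-row=0; cleared 0 line(s) (total 0); column heights now [0 0 1 2 2 0], max=2
Drop 2: S rot3 at col 0 lands with bottom-row=0; cleared 0 line(s) (total 0); column heights now [3 2 1 2 2 0], max=3
Drop 3: Z rot0 at col 2 lands with bottom-row=2; cleared 0 line(s) (total 0); column heights now [3 2 4 4 3 0], max=4
Drop 4: J rot3 at col 0 lands with bottom-row=3; cleared 0 line(s) (total 0); column heights now [4 6 4 4 3 0], max=6
Test piece T rot1 at col 0 (width 2): heights before test = [4 6 4 4 3 0]; fits = True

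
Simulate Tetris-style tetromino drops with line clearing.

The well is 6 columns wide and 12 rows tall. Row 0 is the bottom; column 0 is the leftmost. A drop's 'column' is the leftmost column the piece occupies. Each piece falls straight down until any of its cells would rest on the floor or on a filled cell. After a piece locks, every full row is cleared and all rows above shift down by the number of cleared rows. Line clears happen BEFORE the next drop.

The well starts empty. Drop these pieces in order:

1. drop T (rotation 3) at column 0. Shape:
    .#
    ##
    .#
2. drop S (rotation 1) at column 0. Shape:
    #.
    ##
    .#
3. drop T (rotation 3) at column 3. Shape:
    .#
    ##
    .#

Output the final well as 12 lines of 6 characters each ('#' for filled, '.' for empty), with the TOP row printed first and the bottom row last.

Drop 1: T rot3 at col 0 lands with bottom-row=0; cleared 0 line(s) (total 0); column heights now [2 3 0 0 0 0], max=3
Drop 2: S rot1 at col 0 lands with bottom-row=3; cleared 0 line(s) (total 0); column heights now [6 5 0 0 0 0], max=6
Drop 3: T rot3 at col 3 lands with bottom-row=0; cleared 0 line(s) (total 0); column heights now [6 5 0 2 3 0], max=6

Answer: ......
......
......
......
......
......
#.....
##....
.#....
.#..#.
##.##.
.#..#.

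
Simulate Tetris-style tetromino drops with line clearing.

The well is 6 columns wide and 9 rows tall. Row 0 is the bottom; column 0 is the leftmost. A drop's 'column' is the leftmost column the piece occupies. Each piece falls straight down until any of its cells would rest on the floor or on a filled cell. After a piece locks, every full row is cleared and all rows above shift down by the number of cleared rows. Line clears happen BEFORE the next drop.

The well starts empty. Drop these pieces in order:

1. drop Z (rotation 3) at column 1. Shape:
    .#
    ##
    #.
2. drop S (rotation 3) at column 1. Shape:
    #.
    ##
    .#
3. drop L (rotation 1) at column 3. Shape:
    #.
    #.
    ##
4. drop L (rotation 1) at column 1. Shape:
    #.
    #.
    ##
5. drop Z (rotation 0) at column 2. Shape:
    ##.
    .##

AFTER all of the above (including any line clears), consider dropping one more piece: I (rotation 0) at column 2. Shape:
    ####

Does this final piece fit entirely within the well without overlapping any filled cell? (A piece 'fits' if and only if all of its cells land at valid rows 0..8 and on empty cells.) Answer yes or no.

Answer: yes

Derivation:
Drop 1: Z rot3 at col 1 lands with bottom-row=0; cleared 0 line(s) (total 0); column heights now [0 2 3 0 0 0], max=3
Drop 2: S rot3 at col 1 lands with bottom-row=3; cleared 0 line(s) (total 0); column heights now [0 6 5 0 0 0], max=6
Drop 3: L rot1 at col 3 lands with bottom-row=0; cleared 0 line(s) (total 0); column heights now [0 6 5 3 1 0], max=6
Drop 4: L rot1 at col 1 lands with bottom-row=6; cleared 0 line(s) (total 0); column heights now [0 9 7 3 1 0], max=9
Drop 5: Z rot0 at col 2 lands with bottom-row=6; cleared 0 line(s) (total 0); column heights now [0 9 8 8 7 0], max=9
Test piece I rot0 at col 2 (width 4): heights before test = [0 9 8 8 7 0]; fits = True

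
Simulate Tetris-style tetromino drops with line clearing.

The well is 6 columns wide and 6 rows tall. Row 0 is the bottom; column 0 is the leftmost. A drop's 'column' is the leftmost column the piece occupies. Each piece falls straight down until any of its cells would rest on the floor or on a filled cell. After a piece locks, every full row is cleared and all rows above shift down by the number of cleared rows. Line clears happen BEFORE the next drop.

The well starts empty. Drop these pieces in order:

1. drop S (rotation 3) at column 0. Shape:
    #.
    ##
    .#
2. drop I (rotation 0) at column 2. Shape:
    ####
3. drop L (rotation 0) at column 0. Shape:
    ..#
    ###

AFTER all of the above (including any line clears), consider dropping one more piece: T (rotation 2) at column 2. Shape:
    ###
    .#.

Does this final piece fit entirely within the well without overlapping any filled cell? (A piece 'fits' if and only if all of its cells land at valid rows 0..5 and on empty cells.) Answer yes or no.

Drop 1: S rot3 at col 0 lands with bottom-row=0; cleared 0 line(s) (total 0); column heights now [3 2 0 0 0 0], max=3
Drop 2: I rot0 at col 2 lands with bottom-row=0; cleared 0 line(s) (total 0); column heights now [3 2 1 1 1 1], max=3
Drop 3: L rot0 at col 0 lands with bottom-row=3; cleared 0 line(s) (total 0); column heights now [4 4 5 1 1 1], max=5
Test piece T rot2 at col 2 (width 3): heights before test = [4 4 5 1 1 1]; fits = True

Answer: yes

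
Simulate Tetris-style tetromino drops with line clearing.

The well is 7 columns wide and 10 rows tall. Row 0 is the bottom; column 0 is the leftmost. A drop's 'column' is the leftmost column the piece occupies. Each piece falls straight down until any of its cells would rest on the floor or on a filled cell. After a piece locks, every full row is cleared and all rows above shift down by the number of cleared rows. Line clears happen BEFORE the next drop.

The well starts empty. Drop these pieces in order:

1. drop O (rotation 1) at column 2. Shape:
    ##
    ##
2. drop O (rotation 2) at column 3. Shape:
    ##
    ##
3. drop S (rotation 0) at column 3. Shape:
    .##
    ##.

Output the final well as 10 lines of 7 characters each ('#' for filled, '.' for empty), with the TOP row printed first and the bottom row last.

Answer: .......
.......
.......
.......
....##.
...##..
...##..
...##..
..##...
..##...

Derivation:
Drop 1: O rot1 at col 2 lands with bottom-row=0; cleared 0 line(s) (total 0); column heights now [0 0 2 2 0 0 0], max=2
Drop 2: O rot2 at col 3 lands with bottom-row=2; cleared 0 line(s) (total 0); column heights now [0 0 2 4 4 0 0], max=4
Drop 3: S rot0 at col 3 lands with bottom-row=4; cleared 0 line(s) (total 0); column heights now [0 0 2 5 6 6 0], max=6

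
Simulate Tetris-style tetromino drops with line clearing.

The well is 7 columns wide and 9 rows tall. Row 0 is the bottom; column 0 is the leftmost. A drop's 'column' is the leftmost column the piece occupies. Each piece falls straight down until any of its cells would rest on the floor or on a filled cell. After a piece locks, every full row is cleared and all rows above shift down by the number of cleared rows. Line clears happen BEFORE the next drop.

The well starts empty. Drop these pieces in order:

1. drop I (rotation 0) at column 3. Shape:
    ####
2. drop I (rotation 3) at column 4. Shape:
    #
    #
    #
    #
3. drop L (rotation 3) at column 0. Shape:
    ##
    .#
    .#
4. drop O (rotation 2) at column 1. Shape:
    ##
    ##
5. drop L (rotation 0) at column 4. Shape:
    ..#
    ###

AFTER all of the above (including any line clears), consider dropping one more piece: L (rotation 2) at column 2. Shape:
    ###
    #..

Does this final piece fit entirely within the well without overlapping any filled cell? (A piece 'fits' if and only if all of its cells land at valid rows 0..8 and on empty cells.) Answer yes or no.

Answer: yes

Derivation:
Drop 1: I rot0 at col 3 lands with bottom-row=0; cleared 0 line(s) (total 0); column heights now [0 0 0 1 1 1 1], max=1
Drop 2: I rot3 at col 4 lands with bottom-row=1; cleared 0 line(s) (total 0); column heights now [0 0 0 1 5 1 1], max=5
Drop 3: L rot3 at col 0 lands with bottom-row=0; cleared 0 line(s) (total 0); column heights now [3 3 0 1 5 1 1], max=5
Drop 4: O rot2 at col 1 lands with bottom-row=3; cleared 0 line(s) (total 0); column heights now [3 5 5 1 5 1 1], max=5
Drop 5: L rot0 at col 4 lands with bottom-row=5; cleared 0 line(s) (total 0); column heights now [3 5 5 1 6 6 7], max=7
Test piece L rot2 at col 2 (width 3): heights before test = [3 5 5 1 6 6 7]; fits = True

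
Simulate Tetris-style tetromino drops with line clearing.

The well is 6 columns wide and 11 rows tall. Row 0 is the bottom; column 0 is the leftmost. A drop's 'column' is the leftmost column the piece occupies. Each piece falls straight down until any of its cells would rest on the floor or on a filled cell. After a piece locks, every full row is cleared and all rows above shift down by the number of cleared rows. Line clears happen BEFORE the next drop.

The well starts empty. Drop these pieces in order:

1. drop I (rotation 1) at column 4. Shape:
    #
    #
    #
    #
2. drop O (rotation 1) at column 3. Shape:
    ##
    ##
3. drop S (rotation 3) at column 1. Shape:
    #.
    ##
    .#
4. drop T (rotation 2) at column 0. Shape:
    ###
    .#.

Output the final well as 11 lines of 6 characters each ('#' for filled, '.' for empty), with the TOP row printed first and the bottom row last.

Drop 1: I rot1 at col 4 lands with bottom-row=0; cleared 0 line(s) (total 0); column heights now [0 0 0 0 4 0], max=4
Drop 2: O rot1 at col 3 lands with bottom-row=4; cleared 0 line(s) (total 0); column heights now [0 0 0 6 6 0], max=6
Drop 3: S rot3 at col 1 lands with bottom-row=0; cleared 0 line(s) (total 0); column heights now [0 3 2 6 6 0], max=6
Drop 4: T rot2 at col 0 lands with bottom-row=3; cleared 0 line(s) (total 0); column heights now [5 5 5 6 6 0], max=6

Answer: ......
......
......
......
......
...##.
#####.
.#..#.
.#..#.
.##.#.
..#.#.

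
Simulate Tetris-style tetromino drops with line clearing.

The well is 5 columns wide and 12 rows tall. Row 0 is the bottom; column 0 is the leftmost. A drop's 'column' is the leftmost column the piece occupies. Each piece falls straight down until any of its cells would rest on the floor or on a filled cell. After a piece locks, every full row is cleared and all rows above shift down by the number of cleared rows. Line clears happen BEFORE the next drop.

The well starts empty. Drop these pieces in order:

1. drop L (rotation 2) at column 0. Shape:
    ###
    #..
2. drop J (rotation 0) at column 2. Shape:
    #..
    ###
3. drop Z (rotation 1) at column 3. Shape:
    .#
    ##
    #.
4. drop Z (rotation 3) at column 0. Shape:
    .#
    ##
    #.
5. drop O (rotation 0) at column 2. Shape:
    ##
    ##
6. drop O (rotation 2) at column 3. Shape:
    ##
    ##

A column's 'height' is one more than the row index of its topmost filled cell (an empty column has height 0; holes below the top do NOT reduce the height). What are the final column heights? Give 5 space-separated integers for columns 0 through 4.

Answer: 4 5 7 9 9

Derivation:
Drop 1: L rot2 at col 0 lands with bottom-row=0; cleared 0 line(s) (total 0); column heights now [2 2 2 0 0], max=2
Drop 2: J rot0 at col 2 lands with bottom-row=2; cleared 0 line(s) (total 0); column heights now [2 2 4 3 3], max=4
Drop 3: Z rot1 at col 3 lands with bottom-row=3; cleared 0 line(s) (total 0); column heights now [2 2 4 5 6], max=6
Drop 4: Z rot3 at col 0 lands with bottom-row=2; cleared 0 line(s) (total 0); column heights now [4 5 4 5 6], max=6
Drop 5: O rot0 at col 2 lands with bottom-row=5; cleared 0 line(s) (total 0); column heights now [4 5 7 7 6], max=7
Drop 6: O rot2 at col 3 lands with bottom-row=7; cleared 0 line(s) (total 0); column heights now [4 5 7 9 9], max=9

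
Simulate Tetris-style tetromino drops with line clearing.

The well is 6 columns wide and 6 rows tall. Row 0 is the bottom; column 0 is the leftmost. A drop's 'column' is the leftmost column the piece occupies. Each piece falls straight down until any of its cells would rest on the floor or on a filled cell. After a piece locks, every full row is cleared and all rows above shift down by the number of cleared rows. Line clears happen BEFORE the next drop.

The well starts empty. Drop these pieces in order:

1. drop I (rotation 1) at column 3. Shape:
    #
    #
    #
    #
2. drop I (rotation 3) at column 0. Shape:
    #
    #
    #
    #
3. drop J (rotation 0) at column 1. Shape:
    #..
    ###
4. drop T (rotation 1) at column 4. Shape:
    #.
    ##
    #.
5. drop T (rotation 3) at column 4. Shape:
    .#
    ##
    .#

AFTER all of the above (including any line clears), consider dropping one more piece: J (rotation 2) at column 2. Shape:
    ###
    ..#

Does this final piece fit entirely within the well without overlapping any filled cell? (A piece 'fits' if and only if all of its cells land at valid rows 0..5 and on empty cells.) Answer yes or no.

Answer: yes

Derivation:
Drop 1: I rot1 at col 3 lands with bottom-row=0; cleared 0 line(s) (total 0); column heights now [0 0 0 4 0 0], max=4
Drop 2: I rot3 at col 0 lands with bottom-row=0; cleared 0 line(s) (total 0); column heights now [4 0 0 4 0 0], max=4
Drop 3: J rot0 at col 1 lands with bottom-row=4; cleared 0 line(s) (total 0); column heights now [4 6 5 5 0 0], max=6
Drop 4: T rot1 at col 4 lands with bottom-row=0; cleared 0 line(s) (total 0); column heights now [4 6 5 5 3 2], max=6
Drop 5: T rot3 at col 4 lands with bottom-row=2; cleared 0 line(s) (total 0); column heights now [4 6 5 5 4 5], max=6
Test piece J rot2 at col 2 (width 3): heights before test = [4 6 5 5 4 5]; fits = True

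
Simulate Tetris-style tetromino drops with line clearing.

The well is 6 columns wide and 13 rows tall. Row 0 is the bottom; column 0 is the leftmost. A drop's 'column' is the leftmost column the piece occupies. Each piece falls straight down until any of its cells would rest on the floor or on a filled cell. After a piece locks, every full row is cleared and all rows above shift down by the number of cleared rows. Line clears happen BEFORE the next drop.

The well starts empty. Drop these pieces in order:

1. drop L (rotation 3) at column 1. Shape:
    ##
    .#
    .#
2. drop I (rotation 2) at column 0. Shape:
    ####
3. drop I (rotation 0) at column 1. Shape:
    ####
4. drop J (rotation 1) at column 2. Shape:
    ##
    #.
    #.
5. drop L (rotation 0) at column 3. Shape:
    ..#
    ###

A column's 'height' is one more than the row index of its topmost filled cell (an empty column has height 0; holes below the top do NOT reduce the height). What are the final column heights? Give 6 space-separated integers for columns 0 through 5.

Answer: 4 5 8 9 9 10

Derivation:
Drop 1: L rot3 at col 1 lands with bottom-row=0; cleared 0 line(s) (total 0); column heights now [0 3 3 0 0 0], max=3
Drop 2: I rot2 at col 0 lands with bottom-row=3; cleared 0 line(s) (total 0); column heights now [4 4 4 4 0 0], max=4
Drop 3: I rot0 at col 1 lands with bottom-row=4; cleared 0 line(s) (total 0); column heights now [4 5 5 5 5 0], max=5
Drop 4: J rot1 at col 2 lands with bottom-row=5; cleared 0 line(s) (total 0); column heights now [4 5 8 8 5 0], max=8
Drop 5: L rot0 at col 3 lands with bottom-row=8; cleared 0 line(s) (total 0); column heights now [4 5 8 9 9 10], max=10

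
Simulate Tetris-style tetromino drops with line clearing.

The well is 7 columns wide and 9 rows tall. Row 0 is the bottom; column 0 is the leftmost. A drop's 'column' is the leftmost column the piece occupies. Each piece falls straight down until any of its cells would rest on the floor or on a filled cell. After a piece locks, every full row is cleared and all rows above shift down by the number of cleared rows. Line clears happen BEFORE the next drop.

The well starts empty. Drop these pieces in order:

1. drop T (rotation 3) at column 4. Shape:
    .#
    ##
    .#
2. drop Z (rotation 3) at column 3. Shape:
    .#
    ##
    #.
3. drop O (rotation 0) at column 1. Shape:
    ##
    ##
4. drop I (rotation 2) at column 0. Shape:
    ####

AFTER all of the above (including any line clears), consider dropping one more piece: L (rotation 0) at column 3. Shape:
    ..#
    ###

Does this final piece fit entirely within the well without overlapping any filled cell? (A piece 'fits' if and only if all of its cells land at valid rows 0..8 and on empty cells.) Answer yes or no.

Answer: yes

Derivation:
Drop 1: T rot3 at col 4 lands with bottom-row=0; cleared 0 line(s) (total 0); column heights now [0 0 0 0 2 3 0], max=3
Drop 2: Z rot3 at col 3 lands with bottom-row=1; cleared 0 line(s) (total 0); column heights now [0 0 0 3 4 3 0], max=4
Drop 3: O rot0 at col 1 lands with bottom-row=0; cleared 0 line(s) (total 0); column heights now [0 2 2 3 4 3 0], max=4
Drop 4: I rot2 at col 0 lands with bottom-row=3; cleared 0 line(s) (total 0); column heights now [4 4 4 4 4 3 0], max=4
Test piece L rot0 at col 3 (width 3): heights before test = [4 4 4 4 4 3 0]; fits = True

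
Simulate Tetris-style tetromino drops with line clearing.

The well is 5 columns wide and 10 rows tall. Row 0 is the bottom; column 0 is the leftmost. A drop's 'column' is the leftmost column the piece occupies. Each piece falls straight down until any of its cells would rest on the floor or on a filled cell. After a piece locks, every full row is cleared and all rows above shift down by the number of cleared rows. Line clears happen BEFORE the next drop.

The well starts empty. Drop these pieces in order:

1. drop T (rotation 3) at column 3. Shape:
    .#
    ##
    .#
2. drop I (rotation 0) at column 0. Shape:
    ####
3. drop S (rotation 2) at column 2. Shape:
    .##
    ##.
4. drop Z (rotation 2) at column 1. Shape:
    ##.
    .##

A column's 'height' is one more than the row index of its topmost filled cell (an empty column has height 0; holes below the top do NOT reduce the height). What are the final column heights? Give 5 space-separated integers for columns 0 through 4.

Drop 1: T rot3 at col 3 lands with bottom-row=0; cleared 0 line(s) (total 0); column heights now [0 0 0 2 3], max=3
Drop 2: I rot0 at col 0 lands with bottom-row=2; cleared 1 line(s) (total 1); column heights now [0 0 0 2 2], max=2
Drop 3: S rot2 at col 2 lands with bottom-row=2; cleared 0 line(s) (total 1); column heights now [0 0 3 4 4], max=4
Drop 4: Z rot2 at col 1 lands with bottom-row=4; cleared 0 line(s) (total 1); column heights now [0 6 6 5 4], max=6

Answer: 0 6 6 5 4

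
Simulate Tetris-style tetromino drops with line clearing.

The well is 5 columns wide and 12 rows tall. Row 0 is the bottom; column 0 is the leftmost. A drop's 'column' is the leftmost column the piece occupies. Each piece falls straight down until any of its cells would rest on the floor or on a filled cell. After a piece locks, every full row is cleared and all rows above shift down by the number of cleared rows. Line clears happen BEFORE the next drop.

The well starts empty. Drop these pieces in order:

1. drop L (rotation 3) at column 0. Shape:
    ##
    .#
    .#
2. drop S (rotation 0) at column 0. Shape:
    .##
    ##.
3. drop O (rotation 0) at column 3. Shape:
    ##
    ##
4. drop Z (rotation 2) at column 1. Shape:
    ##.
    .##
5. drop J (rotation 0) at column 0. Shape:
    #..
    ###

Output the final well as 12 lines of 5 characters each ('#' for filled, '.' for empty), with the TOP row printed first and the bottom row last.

Drop 1: L rot3 at col 0 lands with bottom-row=0; cleared 0 line(s) (total 0); column heights now [3 3 0 0 0], max=3
Drop 2: S rot0 at col 0 lands with bottom-row=3; cleared 0 line(s) (total 0); column heights now [4 5 5 0 0], max=5
Drop 3: O rot0 at col 3 lands with bottom-row=0; cleared 0 line(s) (total 0); column heights now [4 5 5 2 2], max=5
Drop 4: Z rot2 at col 1 lands with bottom-row=5; cleared 0 line(s) (total 0); column heights now [4 7 7 6 2], max=7
Drop 5: J rot0 at col 0 lands with bottom-row=7; cleared 0 line(s) (total 0); column heights now [9 8 8 6 2], max=9

Answer: .....
.....
.....
#....
###..
.##..
..##.
.##..
##...
##...
.#.##
.#.##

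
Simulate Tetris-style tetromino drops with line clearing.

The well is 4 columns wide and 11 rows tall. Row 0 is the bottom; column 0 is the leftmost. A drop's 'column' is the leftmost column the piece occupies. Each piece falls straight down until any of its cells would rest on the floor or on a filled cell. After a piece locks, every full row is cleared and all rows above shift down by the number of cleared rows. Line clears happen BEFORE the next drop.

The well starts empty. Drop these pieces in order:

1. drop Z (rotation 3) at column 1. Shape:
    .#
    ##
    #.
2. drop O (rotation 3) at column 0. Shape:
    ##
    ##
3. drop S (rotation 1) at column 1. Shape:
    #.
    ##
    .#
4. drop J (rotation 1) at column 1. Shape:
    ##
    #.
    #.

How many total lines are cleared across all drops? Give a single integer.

Answer: 0

Derivation:
Drop 1: Z rot3 at col 1 lands with bottom-row=0; cleared 0 line(s) (total 0); column heights now [0 2 3 0], max=3
Drop 2: O rot3 at col 0 lands with bottom-row=2; cleared 0 line(s) (total 0); column heights now [4 4 3 0], max=4
Drop 3: S rot1 at col 1 lands with bottom-row=3; cleared 0 line(s) (total 0); column heights now [4 6 5 0], max=6
Drop 4: J rot1 at col 1 lands with bottom-row=6; cleared 0 line(s) (total 0); column heights now [4 9 9 0], max=9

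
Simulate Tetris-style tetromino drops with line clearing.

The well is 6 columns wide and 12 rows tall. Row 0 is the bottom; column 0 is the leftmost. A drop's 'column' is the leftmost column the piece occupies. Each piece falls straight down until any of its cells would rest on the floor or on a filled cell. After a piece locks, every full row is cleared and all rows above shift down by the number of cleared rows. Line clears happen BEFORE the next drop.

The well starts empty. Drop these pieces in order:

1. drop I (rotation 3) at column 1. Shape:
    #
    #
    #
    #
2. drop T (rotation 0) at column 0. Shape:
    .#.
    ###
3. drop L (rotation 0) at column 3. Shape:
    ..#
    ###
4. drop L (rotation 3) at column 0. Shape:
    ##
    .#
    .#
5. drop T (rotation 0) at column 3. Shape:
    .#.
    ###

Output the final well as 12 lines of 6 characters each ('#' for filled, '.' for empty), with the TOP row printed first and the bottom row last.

Drop 1: I rot3 at col 1 lands with bottom-row=0; cleared 0 line(s) (total 0); column heights now [0 4 0 0 0 0], max=4
Drop 2: T rot0 at col 0 lands with bottom-row=4; cleared 0 line(s) (total 0); column heights now [5 6 5 0 0 0], max=6
Drop 3: L rot0 at col 3 lands with bottom-row=0; cleared 0 line(s) (total 0); column heights now [5 6 5 1 1 2], max=6
Drop 4: L rot3 at col 0 lands with bottom-row=6; cleared 0 line(s) (total 0); column heights now [9 9 5 1 1 2], max=9
Drop 5: T rot0 at col 3 lands with bottom-row=2; cleared 0 line(s) (total 0); column heights now [9 9 5 3 4 3], max=9

Answer: ......
......
......
##....
.#....
.#....
.#....
###...
.#..#.
.#.###
.#...#
.#.###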